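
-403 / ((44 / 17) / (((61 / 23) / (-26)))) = 32147 / 2024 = 15.88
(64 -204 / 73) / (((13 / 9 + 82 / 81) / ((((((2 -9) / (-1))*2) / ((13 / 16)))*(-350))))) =-28373587200 / 188851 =-150243.25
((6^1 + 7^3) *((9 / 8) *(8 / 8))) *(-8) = -3141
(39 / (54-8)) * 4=78 / 23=3.39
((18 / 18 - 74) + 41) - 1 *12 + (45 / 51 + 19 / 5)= -3342 / 85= -39.32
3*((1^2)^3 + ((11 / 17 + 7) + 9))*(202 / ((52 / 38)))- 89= 1707431 / 221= 7725.93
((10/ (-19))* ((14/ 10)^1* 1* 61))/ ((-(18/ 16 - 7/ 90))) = 307440/ 7163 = 42.92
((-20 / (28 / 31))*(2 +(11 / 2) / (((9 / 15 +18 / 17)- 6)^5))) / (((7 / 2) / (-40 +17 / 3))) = 436099359943990265 / 1005655343488803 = 433.65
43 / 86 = 1 / 2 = 0.50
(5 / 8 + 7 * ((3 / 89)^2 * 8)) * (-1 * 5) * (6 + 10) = -436370 / 7921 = -55.09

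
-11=-11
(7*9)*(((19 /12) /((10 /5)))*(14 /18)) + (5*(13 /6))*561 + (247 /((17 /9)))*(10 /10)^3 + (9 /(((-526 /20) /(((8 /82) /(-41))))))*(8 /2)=1126832271817 /180378024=6247.06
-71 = -71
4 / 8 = 1 / 2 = 0.50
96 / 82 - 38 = -1510 / 41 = -36.83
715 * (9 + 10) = 13585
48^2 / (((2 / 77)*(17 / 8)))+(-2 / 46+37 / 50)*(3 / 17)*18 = 24003531 / 575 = 41745.27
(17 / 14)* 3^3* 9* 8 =16524 / 7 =2360.57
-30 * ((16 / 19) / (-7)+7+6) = -51390 / 133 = -386.39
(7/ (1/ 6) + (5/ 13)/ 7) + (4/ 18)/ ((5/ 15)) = 11663/ 273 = 42.72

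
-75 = -75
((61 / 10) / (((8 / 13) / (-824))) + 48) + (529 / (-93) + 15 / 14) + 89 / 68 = -1797990841 / 221340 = -8123.21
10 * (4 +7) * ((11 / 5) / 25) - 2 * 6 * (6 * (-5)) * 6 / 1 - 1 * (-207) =59417 / 25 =2376.68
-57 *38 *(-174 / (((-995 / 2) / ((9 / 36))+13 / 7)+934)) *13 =-34296444 / 7379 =-4647.84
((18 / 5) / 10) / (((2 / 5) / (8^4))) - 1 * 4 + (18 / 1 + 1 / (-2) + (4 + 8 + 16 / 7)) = 259993 / 70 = 3714.19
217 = 217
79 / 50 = 1.58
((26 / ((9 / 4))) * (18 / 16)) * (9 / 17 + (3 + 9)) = 2769 / 17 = 162.88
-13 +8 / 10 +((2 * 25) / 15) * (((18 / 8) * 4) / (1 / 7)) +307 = 2524 / 5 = 504.80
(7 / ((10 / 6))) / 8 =21 / 40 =0.52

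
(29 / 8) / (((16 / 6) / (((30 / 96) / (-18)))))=-145 / 6144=-0.02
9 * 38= 342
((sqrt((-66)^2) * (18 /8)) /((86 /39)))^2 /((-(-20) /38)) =2549151891 /295840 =8616.66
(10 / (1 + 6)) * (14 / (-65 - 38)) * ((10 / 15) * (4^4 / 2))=-5120 / 309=-16.57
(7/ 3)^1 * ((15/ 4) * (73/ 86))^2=2797725/ 118336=23.64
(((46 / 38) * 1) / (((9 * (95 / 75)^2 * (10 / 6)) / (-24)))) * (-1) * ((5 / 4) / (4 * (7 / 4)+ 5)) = 1725 / 13718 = 0.13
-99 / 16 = -6.19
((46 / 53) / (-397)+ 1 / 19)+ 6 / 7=2539843 / 2798453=0.91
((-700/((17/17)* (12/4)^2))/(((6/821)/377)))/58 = -69176.85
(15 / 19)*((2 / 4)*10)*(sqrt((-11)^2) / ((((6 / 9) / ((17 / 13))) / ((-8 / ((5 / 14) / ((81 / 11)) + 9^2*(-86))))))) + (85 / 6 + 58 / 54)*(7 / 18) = 11426078205563 / 1896516908676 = 6.02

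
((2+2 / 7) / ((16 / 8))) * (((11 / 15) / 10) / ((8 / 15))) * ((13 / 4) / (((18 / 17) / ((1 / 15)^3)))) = 2431 / 17010000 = 0.00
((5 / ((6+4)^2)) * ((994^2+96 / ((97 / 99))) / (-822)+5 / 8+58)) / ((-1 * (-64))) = -0.89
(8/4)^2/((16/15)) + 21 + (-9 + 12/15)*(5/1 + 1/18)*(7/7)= -3007/180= -16.71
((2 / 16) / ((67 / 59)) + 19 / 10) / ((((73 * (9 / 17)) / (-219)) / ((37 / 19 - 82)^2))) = -70620871113 / 967480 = -72994.66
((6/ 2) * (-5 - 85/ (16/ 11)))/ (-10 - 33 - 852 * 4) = 15/ 272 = 0.06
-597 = -597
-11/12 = -0.92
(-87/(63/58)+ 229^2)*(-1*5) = -5497895/21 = -261804.52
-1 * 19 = -19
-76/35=-2.17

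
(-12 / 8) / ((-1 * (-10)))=-3 / 20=-0.15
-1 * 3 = -3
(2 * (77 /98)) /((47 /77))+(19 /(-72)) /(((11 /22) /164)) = -35524 /423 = -83.98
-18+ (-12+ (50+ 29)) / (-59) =-1129 / 59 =-19.14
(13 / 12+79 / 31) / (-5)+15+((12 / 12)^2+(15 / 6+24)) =77699 / 1860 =41.77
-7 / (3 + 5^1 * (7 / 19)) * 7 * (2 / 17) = -931 / 782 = -1.19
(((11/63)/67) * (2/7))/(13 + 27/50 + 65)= 100/10548279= 0.00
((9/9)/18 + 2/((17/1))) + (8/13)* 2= 5585/3978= 1.40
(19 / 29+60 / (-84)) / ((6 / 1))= -2 / 203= -0.01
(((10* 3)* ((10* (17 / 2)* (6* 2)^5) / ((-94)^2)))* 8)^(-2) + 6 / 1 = 9662823860802319681 / 1610470643466240000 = 6.00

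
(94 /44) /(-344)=-47 /7568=-0.01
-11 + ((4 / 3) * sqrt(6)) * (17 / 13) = -11 + 68 * sqrt(6) / 39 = -6.73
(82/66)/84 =41/2772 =0.01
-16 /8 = -2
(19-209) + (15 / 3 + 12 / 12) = -184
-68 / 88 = -17 / 22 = -0.77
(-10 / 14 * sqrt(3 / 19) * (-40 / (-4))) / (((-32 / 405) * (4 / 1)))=10125 * sqrt(57) / 8512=8.98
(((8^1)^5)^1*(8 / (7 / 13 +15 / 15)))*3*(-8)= -20447232 / 5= -4089446.40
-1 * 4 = -4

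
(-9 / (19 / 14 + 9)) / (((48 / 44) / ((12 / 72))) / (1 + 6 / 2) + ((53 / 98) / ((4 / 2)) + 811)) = -90552 / 84710305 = -0.00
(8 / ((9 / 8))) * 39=832 / 3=277.33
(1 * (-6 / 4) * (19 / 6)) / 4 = -19 / 16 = -1.19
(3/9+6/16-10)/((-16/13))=2899/384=7.55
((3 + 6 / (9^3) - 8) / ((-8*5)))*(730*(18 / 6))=88549 / 324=273.30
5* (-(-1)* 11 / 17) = 55 / 17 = 3.24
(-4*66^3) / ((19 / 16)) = -18399744 / 19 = -968407.58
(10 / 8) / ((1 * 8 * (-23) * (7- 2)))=-1 / 736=-0.00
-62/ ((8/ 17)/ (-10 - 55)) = 34255/ 4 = 8563.75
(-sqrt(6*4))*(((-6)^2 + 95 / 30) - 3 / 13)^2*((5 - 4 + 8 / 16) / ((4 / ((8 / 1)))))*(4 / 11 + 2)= -9223369*sqrt(6) / 429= -52663.28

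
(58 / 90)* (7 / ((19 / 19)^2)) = 203 / 45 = 4.51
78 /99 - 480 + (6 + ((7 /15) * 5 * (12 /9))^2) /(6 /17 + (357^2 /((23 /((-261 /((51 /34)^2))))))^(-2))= -1106835075916644358 /2545687627333521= -434.79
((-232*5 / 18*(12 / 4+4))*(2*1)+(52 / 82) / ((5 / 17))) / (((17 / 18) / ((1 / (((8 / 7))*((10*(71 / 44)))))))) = -63933947 / 1237175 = -51.68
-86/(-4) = 43/2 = 21.50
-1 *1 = -1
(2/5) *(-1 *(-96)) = 192/5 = 38.40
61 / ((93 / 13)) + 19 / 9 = 2968 / 279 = 10.64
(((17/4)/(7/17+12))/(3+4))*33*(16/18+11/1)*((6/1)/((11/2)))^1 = 30923/1477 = 20.94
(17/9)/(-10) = -17/90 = -0.19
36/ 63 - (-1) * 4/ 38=0.68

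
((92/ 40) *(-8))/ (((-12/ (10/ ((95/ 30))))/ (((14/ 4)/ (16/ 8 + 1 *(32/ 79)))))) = 12719/ 1805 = 7.05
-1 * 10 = -10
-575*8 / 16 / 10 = -115 / 4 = -28.75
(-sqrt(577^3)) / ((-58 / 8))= 2308*sqrt(577) / 29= 1911.73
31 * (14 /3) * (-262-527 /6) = -455483 /9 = -50609.22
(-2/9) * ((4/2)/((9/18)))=-8/9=-0.89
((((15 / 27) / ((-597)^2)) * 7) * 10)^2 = 122500 / 10289217397761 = 0.00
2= 2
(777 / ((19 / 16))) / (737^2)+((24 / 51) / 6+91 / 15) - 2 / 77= 112746103069 / 18421576635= 6.12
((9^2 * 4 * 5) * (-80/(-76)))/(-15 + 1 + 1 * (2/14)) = -226800/1843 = -123.06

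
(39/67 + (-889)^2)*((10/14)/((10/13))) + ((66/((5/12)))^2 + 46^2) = 8923623141/11725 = 761076.60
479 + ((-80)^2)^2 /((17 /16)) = 655368143 /17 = 38551067.24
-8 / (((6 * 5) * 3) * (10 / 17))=-34 / 225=-0.15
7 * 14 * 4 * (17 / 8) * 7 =5831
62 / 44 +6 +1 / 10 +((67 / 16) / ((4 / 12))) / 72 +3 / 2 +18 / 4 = 288997 / 21120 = 13.68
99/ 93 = 33/ 31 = 1.06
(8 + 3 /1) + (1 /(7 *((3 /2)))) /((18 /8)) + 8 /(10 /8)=16483 /945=17.44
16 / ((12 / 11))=44 / 3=14.67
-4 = -4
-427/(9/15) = -2135/3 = -711.67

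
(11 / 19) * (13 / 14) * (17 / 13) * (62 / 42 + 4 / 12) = 187 / 147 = 1.27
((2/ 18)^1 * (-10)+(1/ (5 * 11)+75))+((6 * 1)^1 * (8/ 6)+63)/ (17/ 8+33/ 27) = 11347184/ 119295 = 95.12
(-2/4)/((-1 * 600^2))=1/720000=0.00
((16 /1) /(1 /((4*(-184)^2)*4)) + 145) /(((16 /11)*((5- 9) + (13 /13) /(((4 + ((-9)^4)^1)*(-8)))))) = -625907697415 /420162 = -1489681.83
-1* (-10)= 10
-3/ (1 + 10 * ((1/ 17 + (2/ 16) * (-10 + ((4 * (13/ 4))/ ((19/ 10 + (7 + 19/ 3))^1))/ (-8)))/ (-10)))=-745824/ 548059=-1.36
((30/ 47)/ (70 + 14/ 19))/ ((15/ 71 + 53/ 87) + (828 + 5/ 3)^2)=1760445/ 134292739643104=0.00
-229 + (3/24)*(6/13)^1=-11905/52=-228.94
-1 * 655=-655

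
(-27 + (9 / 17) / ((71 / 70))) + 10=-19889 / 1207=-16.48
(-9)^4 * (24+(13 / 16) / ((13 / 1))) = 2525985 / 16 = 157874.06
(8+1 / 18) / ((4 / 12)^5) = 3915 / 2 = 1957.50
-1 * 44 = -44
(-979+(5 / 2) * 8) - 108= -1067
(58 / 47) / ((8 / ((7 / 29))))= 7 / 188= 0.04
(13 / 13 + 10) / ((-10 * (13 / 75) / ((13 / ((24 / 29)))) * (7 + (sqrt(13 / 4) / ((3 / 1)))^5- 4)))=-18083165760 / 543824291 + 131003730 * sqrt(13) / 543824291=-32.38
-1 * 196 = -196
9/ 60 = 0.15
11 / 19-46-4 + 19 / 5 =-4334 / 95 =-45.62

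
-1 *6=-6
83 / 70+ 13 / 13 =153 / 70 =2.19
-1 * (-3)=3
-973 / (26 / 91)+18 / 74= -251989 / 74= -3405.26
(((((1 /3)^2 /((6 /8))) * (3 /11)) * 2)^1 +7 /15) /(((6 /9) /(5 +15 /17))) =2710 /561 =4.83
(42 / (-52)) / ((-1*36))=7 / 312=0.02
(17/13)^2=289/169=1.71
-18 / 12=-3 / 2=-1.50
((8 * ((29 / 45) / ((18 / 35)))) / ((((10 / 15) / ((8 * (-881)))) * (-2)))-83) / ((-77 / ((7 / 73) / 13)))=-1428503 / 281853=-5.07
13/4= 3.25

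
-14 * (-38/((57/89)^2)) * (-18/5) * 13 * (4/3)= -23065952/285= -80933.16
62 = 62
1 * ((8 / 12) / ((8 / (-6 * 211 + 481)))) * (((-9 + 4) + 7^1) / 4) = -785 / 24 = -32.71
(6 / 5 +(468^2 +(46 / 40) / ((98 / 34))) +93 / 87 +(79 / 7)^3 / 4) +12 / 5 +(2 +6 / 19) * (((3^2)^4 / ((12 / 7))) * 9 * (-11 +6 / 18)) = -596716745638 / 944965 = -631469.68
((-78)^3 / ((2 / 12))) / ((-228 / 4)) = 949104 / 19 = 49952.84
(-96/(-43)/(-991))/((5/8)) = -768/213065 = -0.00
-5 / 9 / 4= -5 / 36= -0.14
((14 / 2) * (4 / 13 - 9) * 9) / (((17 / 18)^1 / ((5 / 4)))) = -320355 / 442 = -724.79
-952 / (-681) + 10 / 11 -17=-110065 / 7491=-14.69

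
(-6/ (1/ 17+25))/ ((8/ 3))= -51/ 568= -0.09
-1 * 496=-496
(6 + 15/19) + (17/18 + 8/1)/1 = 5381/342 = 15.73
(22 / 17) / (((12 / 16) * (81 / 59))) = 5192 / 4131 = 1.26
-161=-161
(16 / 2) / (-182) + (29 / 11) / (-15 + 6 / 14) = -22961 / 102102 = -0.22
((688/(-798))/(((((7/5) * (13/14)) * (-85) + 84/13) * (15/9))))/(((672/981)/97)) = 17730921/25183550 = 0.70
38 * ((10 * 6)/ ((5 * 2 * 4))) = 57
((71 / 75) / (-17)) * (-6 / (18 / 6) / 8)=71 / 5100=0.01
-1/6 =-0.17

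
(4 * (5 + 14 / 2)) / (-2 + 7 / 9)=-432 / 11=-39.27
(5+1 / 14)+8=13.07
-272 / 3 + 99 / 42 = -88.31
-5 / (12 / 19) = -95 / 12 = -7.92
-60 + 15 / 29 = -1725 / 29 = -59.48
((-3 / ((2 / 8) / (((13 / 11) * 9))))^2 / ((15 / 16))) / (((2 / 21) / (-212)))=-23402276352 / 605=-38681448.52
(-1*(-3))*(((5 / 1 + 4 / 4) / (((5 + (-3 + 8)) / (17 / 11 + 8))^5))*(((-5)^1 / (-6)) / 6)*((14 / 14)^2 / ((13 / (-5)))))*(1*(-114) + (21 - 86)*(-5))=-21543632775 / 133994432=-160.78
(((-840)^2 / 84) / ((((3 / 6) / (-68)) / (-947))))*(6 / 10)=649111680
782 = 782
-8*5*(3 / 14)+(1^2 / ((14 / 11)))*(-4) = -82 / 7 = -11.71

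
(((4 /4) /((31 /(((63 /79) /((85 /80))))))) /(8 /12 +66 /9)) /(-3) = -42 /41633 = -0.00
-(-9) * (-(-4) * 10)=360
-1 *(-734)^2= -538756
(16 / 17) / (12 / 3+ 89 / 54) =864 / 5185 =0.17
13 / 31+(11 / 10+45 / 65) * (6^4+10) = 4717464 / 2015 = 2341.17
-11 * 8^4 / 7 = -45056 / 7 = -6436.57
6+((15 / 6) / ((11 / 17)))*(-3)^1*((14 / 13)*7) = -11637 / 143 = -81.38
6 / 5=1.20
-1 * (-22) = 22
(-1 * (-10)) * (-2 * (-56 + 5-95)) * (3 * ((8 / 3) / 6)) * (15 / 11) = 58400 / 11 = 5309.09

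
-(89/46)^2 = -7921/2116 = -3.74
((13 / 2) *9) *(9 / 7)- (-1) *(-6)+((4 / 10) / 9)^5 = 69.21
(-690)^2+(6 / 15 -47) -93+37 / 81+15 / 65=475961.09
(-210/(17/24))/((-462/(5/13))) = 600/2431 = 0.25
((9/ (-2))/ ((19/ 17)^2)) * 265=-689265/ 722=-954.66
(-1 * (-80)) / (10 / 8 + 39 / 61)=19520 / 461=42.34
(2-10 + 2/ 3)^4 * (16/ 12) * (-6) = -1874048/ 81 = -23136.40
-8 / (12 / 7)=-4.67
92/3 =30.67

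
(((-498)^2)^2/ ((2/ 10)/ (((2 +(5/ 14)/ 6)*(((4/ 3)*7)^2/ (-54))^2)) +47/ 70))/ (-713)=-291976286842033920/ 2398887787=-121713190.76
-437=-437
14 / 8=7 / 4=1.75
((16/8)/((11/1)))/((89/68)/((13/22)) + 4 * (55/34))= 884/42229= 0.02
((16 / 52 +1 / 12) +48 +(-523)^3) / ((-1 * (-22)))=-2028788773 / 312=-6502528.12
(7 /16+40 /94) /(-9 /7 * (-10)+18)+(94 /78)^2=40635799 /27451008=1.48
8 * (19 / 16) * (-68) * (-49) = 31654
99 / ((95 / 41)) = 4059 / 95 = 42.73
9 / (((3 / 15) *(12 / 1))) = 15 / 4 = 3.75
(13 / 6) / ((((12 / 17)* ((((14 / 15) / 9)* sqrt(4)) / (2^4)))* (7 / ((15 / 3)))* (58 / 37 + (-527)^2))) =613275 / 1007051038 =0.00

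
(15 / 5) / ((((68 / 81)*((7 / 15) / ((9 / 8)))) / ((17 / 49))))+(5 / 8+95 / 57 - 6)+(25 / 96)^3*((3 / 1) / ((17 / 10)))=-591874741 / 859815936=-0.69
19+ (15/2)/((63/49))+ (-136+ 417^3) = 435069611/6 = 72511601.83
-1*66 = -66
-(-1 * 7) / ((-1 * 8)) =-7 / 8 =-0.88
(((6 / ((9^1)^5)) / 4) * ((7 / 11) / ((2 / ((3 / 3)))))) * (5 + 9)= 49 / 433026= 0.00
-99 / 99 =-1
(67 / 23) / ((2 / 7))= 469 / 46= 10.20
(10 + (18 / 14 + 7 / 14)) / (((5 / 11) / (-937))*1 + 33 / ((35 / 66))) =8503275 / 44896942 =0.19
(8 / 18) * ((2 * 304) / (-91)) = -2432 / 819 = -2.97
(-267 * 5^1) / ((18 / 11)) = -4895 / 6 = -815.83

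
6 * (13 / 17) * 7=546 / 17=32.12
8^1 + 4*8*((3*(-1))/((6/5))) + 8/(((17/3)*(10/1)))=-6108/85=-71.86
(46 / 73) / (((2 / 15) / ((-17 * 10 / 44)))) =-29325 / 1606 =-18.26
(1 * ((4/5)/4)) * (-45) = -9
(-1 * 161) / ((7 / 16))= -368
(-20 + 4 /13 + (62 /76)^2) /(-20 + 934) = -357171 /17157608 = -0.02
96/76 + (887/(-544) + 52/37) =396983/382432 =1.04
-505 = -505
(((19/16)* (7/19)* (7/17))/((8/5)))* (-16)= -245/136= -1.80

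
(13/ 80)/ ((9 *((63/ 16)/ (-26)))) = -338/ 2835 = -0.12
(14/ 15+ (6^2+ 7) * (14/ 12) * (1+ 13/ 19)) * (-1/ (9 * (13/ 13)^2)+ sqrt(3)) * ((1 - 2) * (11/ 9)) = 267806/ 23085 - 267806 * sqrt(3)/ 2565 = -169.24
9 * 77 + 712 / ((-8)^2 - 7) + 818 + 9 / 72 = 1523.62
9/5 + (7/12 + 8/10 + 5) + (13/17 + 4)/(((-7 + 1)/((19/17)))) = 126509/17340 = 7.30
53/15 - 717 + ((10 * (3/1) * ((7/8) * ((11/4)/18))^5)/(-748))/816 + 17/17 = -2088790063546901511967/2931772335838986240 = -712.47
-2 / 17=-0.12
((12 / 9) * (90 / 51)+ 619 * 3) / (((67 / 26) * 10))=72.15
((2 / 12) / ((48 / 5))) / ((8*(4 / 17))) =0.01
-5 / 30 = -0.17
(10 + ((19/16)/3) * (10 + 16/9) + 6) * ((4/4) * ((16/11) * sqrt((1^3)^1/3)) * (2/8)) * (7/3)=31241 * sqrt(3)/5346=10.12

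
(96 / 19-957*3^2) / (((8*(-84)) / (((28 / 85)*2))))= 54517 / 6460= 8.44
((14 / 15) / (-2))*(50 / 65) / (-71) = 14 / 2769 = 0.01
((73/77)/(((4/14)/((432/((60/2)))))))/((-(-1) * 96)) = 219/440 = 0.50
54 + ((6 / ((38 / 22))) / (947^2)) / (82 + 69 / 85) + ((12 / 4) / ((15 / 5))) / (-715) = 4630768578506771 / 85757194715335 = 54.00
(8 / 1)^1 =8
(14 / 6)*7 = 49 / 3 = 16.33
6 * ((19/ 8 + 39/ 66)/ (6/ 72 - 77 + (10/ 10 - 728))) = -2349/ 106117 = -0.02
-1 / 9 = -0.11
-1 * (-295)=295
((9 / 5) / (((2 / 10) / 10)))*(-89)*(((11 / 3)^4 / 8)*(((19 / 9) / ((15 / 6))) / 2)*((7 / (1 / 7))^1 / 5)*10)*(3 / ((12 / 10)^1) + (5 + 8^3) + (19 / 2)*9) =-733948864495 / 162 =-4530548546.27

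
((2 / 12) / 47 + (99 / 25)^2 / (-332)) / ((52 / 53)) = -67744123 / 1521390000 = -0.04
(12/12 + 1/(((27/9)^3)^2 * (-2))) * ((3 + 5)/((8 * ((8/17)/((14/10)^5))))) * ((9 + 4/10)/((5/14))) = 136960259807/455625000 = 300.60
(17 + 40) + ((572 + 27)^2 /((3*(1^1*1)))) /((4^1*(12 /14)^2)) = 17605873 /432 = 40754.34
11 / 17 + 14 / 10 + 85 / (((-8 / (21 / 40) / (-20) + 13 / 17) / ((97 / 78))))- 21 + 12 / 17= 12284101 / 240890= 50.99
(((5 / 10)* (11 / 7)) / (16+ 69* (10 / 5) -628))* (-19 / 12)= 209 / 79632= 0.00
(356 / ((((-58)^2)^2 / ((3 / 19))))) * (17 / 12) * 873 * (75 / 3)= 33021225 / 215013424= 0.15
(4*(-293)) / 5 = -1172 / 5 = -234.40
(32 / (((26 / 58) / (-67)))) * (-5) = 310880 / 13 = 23913.85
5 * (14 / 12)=35 / 6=5.83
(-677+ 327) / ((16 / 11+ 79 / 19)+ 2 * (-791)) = 14630 / 65893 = 0.22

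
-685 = -685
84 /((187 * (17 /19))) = 1596 /3179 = 0.50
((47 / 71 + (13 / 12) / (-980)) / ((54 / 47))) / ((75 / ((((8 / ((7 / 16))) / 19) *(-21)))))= -103737836 / 669272625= -0.16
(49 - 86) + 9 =-28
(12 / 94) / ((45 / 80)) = 32 / 141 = 0.23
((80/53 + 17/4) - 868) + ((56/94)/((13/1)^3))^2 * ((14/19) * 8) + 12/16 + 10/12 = -55445559873595427/64422348171402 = -860.66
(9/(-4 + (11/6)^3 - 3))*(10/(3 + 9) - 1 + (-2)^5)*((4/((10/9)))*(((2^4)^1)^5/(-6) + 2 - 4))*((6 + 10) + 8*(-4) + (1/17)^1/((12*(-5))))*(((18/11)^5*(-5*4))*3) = -6066493653457384210944/2477769635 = -2448368713444.74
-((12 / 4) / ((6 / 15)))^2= -56.25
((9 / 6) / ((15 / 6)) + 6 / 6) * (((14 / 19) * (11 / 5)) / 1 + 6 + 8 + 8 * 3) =30112 / 475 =63.39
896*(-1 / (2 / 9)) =-4032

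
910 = 910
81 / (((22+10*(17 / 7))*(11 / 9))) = 63 / 44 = 1.43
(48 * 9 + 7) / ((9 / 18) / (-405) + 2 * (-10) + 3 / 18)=-177795 / 8033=-22.13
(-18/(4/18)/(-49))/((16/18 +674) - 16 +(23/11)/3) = 8019/3199651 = 0.00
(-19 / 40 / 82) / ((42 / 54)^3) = -13851 / 1125040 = -0.01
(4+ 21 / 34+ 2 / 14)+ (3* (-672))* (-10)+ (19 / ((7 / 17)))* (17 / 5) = 20321.65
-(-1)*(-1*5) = -5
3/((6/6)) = 3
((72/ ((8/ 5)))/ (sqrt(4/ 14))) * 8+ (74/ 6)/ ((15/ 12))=148/ 15+ 180 * sqrt(14)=683.36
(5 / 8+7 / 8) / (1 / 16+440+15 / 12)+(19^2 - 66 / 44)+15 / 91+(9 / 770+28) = 13700726701 / 35340305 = 387.68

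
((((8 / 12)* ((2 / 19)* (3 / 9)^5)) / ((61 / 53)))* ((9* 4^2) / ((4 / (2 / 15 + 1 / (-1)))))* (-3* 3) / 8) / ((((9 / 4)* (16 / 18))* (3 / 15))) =0.02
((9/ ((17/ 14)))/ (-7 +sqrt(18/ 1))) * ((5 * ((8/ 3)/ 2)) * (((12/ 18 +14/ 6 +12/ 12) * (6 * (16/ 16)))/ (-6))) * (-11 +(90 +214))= 2953440 * sqrt(2)/ 527 +6891360/ 527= 21002.19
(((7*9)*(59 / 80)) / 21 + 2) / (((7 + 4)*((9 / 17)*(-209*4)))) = -0.00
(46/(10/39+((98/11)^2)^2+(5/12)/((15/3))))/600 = 4377659/359742981725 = 0.00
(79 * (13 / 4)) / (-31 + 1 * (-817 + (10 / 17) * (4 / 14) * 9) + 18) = -122213 / 394360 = -0.31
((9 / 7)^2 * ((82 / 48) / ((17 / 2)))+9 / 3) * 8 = 22206 / 833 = 26.66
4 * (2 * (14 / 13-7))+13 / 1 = -447 / 13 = -34.38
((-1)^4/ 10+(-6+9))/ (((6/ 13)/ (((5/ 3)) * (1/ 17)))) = 403/ 612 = 0.66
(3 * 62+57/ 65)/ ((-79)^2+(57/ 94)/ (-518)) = 591461724/ 19752636475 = 0.03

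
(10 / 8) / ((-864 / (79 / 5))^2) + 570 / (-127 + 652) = 113511079 / 104509440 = 1.09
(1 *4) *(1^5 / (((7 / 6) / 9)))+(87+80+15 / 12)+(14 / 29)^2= 4694063 / 23548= 199.34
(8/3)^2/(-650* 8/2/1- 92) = -16/6057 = -0.00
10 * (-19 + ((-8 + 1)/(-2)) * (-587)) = -20735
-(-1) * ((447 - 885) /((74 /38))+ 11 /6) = -49525 /222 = -223.09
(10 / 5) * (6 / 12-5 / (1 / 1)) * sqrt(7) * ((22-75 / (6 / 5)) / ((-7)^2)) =729 * sqrt(7) / 98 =19.68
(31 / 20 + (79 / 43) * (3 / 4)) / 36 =1259 / 15480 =0.08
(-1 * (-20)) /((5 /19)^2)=1444 /5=288.80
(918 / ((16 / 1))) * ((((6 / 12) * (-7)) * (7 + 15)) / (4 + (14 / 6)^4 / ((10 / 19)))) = -14313915 / 195436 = -73.24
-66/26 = -33/13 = -2.54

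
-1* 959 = -959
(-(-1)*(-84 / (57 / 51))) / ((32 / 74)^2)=-488733 / 1216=-401.92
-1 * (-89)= 89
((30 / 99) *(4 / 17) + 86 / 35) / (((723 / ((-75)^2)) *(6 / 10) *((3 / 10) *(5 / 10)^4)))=1748.58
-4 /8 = -1 /2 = -0.50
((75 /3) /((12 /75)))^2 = 390625 /16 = 24414.06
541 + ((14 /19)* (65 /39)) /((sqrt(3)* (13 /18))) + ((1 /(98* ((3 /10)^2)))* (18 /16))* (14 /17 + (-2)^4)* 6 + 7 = 140* sqrt(3) /247 + 467209 /833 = 561.86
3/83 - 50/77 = -3919/6391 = -0.61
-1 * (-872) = 872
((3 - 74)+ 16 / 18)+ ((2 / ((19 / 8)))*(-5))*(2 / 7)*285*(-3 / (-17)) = -139889 / 1071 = -130.62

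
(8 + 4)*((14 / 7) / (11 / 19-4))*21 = -9576 / 65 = -147.32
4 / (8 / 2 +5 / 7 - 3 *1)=7 / 3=2.33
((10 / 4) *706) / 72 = 1765 / 72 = 24.51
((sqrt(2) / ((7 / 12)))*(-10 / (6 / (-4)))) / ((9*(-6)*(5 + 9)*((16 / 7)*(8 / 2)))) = -5*sqrt(2) / 3024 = -0.00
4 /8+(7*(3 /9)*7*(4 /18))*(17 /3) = 3413 /162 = 21.07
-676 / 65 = -52 / 5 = -10.40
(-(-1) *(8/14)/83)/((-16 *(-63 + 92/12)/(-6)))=-9/192892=-0.00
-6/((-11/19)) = 114/11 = 10.36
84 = 84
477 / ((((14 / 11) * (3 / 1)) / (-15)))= -26235 / 14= -1873.93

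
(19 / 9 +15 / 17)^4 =44000935696 / 547981281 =80.30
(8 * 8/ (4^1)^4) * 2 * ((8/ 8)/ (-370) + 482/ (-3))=-178343/ 2220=-80.33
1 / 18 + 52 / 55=1.00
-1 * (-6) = 6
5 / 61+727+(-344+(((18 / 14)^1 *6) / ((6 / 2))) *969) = 1227538 / 427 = 2874.80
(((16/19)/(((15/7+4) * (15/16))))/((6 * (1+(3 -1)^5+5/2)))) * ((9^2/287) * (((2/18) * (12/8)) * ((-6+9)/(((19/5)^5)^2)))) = 2250000000/14581435177066766887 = 0.00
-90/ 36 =-2.50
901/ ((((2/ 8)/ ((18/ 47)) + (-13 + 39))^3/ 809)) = 272063826432/ 7066834559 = 38.50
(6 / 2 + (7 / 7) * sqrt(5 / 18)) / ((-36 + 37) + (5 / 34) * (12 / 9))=17 * sqrt(10) / 122 + 153 / 61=2.95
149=149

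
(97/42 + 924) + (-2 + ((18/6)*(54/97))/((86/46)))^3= 2818967307359323/3047683472862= 924.95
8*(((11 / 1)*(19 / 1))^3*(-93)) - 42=-6792220818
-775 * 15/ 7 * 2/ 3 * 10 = -77500/ 7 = -11071.43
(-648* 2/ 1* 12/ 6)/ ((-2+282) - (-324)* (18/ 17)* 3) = -2754/ 1391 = -1.98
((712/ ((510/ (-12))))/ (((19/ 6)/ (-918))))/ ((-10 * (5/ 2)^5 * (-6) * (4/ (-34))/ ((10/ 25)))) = -20915712/ 7421875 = -2.82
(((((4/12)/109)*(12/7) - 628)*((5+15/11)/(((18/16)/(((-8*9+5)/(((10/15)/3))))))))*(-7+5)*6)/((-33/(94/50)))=79808256/109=732185.83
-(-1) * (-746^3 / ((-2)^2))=-103790234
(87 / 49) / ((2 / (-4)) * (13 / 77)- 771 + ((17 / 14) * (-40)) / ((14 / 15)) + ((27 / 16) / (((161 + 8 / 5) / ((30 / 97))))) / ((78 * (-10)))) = -10465170144 / 4851645248239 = -0.00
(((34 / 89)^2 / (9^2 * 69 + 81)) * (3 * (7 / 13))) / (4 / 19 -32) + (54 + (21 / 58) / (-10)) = 13139974687901 / 243496134180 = 53.96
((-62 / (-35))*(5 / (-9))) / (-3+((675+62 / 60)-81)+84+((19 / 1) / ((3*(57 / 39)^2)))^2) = -223820 / 155749531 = -0.00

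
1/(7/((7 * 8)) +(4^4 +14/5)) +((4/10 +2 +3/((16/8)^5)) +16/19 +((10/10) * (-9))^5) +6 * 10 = -1857180029983/31485280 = -58985.66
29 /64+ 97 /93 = 8905 /5952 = 1.50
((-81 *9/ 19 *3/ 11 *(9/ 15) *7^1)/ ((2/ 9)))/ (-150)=137781/ 104500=1.32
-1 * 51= -51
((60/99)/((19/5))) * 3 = 100/209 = 0.48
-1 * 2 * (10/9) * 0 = 0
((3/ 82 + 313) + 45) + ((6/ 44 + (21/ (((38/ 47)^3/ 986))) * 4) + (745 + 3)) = 488192508425/ 3093409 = 157816.99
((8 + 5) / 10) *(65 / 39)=13 / 6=2.17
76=76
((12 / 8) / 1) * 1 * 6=9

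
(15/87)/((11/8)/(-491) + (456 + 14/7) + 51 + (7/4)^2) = 39280/116659489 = 0.00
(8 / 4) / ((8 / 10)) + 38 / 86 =253 / 86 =2.94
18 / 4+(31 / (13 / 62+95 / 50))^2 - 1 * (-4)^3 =60825323 / 213858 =284.42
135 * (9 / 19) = 1215 / 19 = 63.95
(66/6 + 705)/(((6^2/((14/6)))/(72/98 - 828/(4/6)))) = -1209682/21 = -57603.90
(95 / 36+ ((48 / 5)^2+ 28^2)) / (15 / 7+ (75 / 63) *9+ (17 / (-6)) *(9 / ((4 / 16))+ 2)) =-5536433 / 597300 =-9.27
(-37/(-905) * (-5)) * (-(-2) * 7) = -518/181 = -2.86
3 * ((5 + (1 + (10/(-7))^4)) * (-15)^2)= 16474050/2401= 6861.33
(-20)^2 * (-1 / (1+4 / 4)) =-200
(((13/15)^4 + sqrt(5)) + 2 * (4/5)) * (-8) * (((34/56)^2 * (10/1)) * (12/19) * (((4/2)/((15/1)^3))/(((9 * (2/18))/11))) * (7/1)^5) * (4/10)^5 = -279141632 * sqrt(5)/13359375-30583036343552/676318359375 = -91.94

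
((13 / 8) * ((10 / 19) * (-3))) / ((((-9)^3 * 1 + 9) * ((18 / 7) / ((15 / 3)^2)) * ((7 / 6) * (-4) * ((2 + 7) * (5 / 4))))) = -0.00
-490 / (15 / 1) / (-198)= 49 / 297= 0.16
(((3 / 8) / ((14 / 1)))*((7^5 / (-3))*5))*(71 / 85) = -170471 / 272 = -626.73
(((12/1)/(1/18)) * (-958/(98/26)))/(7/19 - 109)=1064817/2107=505.37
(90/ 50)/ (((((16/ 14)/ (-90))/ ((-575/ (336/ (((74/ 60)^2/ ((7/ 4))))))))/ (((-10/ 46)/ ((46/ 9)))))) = -184815/ 20608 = -8.97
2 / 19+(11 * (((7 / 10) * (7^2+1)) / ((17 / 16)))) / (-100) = -5682 / 1615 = -3.52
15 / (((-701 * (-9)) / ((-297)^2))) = 147015 / 701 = 209.72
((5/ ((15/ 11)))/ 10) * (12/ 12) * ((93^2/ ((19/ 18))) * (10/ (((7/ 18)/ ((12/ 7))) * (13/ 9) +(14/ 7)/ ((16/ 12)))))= 100881936/ 6137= 16438.31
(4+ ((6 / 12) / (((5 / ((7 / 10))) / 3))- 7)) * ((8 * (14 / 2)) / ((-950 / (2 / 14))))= 279 / 11875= 0.02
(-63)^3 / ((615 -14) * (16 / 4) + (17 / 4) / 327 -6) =-327061476 / 3136601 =-104.27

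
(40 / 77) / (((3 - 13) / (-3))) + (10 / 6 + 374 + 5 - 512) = -30302 / 231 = -131.18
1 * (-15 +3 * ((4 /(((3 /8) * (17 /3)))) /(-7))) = -1881 /119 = -15.81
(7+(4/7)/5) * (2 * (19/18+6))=100.39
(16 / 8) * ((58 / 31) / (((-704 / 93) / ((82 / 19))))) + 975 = 1626633 / 1672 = 972.87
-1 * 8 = -8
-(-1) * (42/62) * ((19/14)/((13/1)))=57/806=0.07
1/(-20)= -1/20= -0.05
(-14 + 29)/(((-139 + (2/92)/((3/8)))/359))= -371565/9587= -38.76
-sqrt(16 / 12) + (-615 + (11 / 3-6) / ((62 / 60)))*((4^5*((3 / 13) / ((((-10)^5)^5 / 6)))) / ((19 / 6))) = -1.15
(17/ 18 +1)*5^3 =4375/ 18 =243.06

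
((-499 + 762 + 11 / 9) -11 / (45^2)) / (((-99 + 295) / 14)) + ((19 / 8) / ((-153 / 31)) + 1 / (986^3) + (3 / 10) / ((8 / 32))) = 66551784915013 / 3396986500950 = 19.59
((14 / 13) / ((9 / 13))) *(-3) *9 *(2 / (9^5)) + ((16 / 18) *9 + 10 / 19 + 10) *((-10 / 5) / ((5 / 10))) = -27714196 / 373977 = -74.11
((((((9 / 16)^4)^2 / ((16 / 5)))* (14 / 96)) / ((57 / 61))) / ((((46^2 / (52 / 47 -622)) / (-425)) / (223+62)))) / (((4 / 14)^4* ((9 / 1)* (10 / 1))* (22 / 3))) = 152041306547986907625 / 38490717902763720704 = 3.95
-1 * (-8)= 8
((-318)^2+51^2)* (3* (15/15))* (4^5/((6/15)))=796608000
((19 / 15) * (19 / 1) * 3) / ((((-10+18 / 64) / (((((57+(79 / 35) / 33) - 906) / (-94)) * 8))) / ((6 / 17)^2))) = -543692199936 / 8131802525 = -66.86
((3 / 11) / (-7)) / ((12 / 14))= -1 / 22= -0.05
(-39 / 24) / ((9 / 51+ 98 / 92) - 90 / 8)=5083 / 31306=0.16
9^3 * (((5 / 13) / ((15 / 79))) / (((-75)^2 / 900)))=76788 / 325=236.27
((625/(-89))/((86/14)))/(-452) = 4375/1729804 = 0.00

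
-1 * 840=-840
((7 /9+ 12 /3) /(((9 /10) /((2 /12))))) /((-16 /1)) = -215 /3888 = -0.06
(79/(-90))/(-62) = 79/5580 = 0.01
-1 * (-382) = 382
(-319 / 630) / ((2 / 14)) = -319 / 90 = -3.54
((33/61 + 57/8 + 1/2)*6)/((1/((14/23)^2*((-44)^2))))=1134099120/32269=35145.16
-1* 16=-16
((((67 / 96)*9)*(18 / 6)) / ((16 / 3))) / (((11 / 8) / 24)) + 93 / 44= 5613 / 88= 63.78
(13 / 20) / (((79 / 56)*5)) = 182 / 1975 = 0.09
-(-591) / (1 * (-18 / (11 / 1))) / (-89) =2167 / 534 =4.06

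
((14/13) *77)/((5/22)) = 23716/65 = 364.86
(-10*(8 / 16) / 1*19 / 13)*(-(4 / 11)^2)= 1520 / 1573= 0.97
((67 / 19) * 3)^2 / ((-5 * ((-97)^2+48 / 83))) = -3353283 / 1409695975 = -0.00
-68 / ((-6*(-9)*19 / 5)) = -170 / 513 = -0.33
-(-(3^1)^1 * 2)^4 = -1296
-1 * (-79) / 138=79 / 138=0.57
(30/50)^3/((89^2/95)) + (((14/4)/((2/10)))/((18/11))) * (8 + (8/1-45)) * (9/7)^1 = -315847823/792100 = -398.75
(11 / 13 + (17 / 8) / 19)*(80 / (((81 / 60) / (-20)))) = -2524000 / 2223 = -1135.40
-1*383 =-383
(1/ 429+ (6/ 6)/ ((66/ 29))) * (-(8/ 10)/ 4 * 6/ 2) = -379/ 1430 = -0.27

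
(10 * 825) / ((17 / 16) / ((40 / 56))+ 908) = 9.07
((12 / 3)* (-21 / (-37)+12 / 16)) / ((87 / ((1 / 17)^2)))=65 / 310097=0.00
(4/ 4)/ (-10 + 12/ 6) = -1/ 8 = -0.12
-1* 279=-279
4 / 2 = 2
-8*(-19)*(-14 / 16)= -133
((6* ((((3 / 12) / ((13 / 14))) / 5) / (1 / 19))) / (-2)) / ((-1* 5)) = 399 / 650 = 0.61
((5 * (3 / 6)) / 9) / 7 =5 / 126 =0.04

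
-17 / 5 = -3.40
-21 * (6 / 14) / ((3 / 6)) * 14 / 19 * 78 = -19656 / 19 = -1034.53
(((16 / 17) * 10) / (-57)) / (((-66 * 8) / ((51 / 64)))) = 5 / 20064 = 0.00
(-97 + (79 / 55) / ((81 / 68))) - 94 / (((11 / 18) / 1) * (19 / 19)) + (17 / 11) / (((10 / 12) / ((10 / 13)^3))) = -2434852531 / 9787635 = -248.77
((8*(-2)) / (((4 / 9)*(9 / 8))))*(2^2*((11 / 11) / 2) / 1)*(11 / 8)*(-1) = 88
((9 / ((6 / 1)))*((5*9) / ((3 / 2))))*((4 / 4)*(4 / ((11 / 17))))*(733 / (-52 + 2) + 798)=11985102 / 55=217910.95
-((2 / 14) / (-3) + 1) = -20 / 21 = -0.95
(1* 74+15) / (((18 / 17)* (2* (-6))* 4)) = -1.75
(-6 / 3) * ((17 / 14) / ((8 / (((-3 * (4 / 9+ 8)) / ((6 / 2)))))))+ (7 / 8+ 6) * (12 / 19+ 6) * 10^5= 10914756137 / 2394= 4559213.09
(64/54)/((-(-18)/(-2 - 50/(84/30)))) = -2224/1701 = -1.31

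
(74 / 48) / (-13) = -0.12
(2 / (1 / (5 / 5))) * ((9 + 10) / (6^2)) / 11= 0.10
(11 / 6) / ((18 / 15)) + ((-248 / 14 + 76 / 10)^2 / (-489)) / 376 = 515971901 / 337850100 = 1.53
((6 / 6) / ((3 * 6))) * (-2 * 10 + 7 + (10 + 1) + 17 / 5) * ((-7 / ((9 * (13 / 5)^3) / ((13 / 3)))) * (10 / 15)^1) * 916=-1122100 / 123201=-9.11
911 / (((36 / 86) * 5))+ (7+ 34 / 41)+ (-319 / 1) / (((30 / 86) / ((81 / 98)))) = -312.75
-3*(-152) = 456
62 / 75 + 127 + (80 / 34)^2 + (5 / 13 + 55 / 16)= 618485369 / 4508400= 137.19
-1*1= -1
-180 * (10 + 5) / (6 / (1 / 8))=-225 / 4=-56.25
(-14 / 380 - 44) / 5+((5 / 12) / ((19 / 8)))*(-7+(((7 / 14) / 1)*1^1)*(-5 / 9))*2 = -291409 / 25650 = -11.36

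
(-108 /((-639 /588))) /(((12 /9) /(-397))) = -2100924 /71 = -29590.48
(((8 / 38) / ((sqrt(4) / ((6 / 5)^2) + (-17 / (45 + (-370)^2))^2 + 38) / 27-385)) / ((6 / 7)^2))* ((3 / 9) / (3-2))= -16540968928050 / 66419285525968637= -0.00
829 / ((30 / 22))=9119 / 15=607.93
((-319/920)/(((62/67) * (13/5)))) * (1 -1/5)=-21373/185380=-0.12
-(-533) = 533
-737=-737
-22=-22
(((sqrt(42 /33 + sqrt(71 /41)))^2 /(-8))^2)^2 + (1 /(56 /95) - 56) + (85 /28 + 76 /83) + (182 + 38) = 116389 * sqrt(2911) /1145554432 + 9936577255444669 /58569906999296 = 169.66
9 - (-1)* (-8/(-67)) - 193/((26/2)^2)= 90328/11323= 7.98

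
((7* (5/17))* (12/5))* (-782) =-3864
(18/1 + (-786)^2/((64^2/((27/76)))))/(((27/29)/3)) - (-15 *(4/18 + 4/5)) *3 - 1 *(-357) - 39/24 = 49187463/77824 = 632.03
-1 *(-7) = 7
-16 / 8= -2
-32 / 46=-16 / 23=-0.70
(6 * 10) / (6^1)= 10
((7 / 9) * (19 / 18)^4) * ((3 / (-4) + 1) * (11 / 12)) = 10034717 / 45349632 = 0.22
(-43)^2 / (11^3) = 1849 / 1331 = 1.39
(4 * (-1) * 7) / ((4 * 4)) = -7 / 4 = -1.75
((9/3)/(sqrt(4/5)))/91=3 * sqrt(5)/182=0.04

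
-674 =-674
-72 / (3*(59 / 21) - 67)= 252 / 205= 1.23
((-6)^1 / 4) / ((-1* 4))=3 / 8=0.38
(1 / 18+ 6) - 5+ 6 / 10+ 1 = 239 / 90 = 2.66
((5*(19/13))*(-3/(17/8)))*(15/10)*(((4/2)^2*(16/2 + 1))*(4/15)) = -32832/221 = -148.56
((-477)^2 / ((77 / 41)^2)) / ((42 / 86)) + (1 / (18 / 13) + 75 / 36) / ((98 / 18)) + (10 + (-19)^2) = 21990314275 / 166012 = 132462.20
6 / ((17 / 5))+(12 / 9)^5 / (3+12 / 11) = 519538 / 185895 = 2.79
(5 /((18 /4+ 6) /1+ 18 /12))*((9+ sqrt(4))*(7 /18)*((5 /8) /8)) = 1925 /13824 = 0.14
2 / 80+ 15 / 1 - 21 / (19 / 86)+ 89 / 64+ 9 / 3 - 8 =-508513 / 6080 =-83.64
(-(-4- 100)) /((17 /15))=1560 /17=91.76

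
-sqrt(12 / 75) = -2 / 5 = -0.40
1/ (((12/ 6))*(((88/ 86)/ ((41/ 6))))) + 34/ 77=13973/ 3696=3.78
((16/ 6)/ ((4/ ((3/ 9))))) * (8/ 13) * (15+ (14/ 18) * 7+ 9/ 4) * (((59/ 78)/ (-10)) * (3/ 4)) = -48203/ 273780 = -0.18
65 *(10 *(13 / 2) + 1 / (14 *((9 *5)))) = 532363 / 126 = 4225.10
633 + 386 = 1019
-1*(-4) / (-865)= -4 / 865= -0.00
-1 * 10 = -10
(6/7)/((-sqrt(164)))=-3* sqrt(41)/287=-0.07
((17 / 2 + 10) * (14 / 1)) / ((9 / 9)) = 259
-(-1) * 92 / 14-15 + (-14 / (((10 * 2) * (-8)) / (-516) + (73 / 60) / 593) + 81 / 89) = -15580929356 / 297506797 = -52.37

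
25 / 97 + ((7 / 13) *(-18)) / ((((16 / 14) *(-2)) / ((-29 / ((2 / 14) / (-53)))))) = 460240343 / 10088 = 45622.56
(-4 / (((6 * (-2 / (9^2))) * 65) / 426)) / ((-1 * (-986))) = 5751 / 32045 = 0.18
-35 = -35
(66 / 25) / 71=0.04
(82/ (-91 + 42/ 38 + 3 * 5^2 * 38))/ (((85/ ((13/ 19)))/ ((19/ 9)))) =779/ 1543005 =0.00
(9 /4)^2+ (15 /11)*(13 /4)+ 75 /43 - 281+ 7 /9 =-18321019 /68112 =-268.98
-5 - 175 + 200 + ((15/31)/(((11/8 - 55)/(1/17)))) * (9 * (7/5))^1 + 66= 85.99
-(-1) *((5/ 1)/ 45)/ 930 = 1/ 8370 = 0.00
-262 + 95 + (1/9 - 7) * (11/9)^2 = -129245/729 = -177.29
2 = 2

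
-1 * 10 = -10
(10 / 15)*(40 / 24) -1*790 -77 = -7793 / 9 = -865.89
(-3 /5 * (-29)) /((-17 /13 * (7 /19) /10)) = -42978 /119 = -361.16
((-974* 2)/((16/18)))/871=-2.52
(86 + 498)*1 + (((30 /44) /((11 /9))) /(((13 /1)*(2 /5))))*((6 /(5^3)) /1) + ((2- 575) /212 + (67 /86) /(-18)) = 93768135398 /161319015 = 581.26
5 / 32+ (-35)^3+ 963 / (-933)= -426700717 / 9952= -42875.88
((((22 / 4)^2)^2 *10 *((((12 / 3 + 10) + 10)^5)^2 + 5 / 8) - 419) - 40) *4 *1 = 37131556028563137289 / 16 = 2320722251785196080.56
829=829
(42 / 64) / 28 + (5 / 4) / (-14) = -59 / 896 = -0.07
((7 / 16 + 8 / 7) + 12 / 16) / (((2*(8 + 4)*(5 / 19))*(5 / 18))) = 14877 / 11200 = 1.33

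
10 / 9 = 1.11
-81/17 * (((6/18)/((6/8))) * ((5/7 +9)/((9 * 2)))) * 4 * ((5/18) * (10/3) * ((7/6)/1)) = -400/81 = -4.94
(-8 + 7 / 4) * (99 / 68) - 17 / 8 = -11.22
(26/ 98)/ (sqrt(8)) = 13*sqrt(2)/ 196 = 0.09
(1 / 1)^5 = 1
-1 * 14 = -14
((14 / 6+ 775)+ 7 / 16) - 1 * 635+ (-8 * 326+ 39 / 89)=-10529587 / 4272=-2464.79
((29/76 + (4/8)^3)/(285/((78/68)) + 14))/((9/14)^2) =0.00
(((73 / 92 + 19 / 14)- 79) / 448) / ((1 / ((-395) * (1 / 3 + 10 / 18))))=2172105 / 36064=60.23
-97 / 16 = -6.06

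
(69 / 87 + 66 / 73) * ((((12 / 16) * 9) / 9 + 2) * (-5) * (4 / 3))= -197615 / 6351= -31.12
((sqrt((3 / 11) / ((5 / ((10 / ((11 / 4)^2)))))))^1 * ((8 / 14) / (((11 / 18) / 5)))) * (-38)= -54720 * sqrt(66) / 9317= -47.71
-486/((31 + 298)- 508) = 486/179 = 2.72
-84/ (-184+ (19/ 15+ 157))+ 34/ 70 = 25331/ 6755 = 3.75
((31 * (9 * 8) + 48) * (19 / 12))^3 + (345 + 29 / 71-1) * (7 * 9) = 3340259091539 / 71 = 47045902697.73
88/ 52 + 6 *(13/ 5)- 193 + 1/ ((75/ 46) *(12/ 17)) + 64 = -648407/ 5850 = -110.84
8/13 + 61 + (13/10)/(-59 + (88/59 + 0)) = 2089843/33930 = 61.59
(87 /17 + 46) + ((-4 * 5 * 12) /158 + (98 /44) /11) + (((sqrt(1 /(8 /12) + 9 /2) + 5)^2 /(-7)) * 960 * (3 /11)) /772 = 21207372099 /439083106 - 7200 * sqrt(6) /14861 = 47.11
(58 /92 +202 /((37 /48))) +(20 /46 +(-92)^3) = -778424.88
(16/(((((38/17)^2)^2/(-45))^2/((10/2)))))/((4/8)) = 70629544090125/135868504328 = 519.84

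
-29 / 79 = -0.37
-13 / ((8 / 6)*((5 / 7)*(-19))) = 273 / 380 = 0.72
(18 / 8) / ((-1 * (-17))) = 9 / 68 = 0.13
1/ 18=0.06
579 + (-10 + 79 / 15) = 8614 / 15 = 574.27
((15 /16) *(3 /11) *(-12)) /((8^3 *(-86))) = 135 /1937408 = 0.00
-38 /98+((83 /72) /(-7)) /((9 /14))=-10223 /15876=-0.64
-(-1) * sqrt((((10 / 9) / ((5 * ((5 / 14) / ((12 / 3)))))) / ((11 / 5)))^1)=4 * sqrt(77) / 33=1.06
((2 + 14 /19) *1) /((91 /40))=160 /133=1.20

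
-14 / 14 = -1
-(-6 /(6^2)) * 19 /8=19 /48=0.40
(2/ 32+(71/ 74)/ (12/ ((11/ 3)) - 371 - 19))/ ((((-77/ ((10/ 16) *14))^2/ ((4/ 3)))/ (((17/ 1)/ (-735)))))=-6423875/ 268765269696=-0.00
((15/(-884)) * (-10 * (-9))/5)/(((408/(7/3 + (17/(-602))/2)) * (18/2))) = -41885/217124544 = -0.00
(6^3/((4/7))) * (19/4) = 3591/2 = 1795.50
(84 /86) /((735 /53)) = 106 /1505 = 0.07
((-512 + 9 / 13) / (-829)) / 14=0.04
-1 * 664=-664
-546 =-546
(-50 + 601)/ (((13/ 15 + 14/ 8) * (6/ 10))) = 55100/ 157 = 350.96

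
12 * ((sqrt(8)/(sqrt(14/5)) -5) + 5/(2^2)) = -45 + 24 * sqrt(35)/7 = -24.72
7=7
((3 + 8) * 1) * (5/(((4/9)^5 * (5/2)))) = 649539/512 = 1268.63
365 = 365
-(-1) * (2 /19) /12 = 0.01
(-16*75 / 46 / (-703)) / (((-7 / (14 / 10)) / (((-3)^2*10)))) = -10800 / 16169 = -0.67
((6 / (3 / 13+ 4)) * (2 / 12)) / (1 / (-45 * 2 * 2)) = -468 / 11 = -42.55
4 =4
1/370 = 0.00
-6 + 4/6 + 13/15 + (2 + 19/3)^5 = 48822698/1215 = 40183.29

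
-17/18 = -0.94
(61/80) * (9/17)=549/1360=0.40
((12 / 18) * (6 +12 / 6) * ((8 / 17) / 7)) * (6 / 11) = 256 / 1309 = 0.20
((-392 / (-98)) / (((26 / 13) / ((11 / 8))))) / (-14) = -11 / 56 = -0.20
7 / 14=1 / 2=0.50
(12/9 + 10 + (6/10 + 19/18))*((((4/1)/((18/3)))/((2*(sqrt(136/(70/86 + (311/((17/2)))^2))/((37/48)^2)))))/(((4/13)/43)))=20804693*sqrt(24336637674)/2876497920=1128.31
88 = 88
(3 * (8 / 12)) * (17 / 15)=34 / 15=2.27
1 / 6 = 0.17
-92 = -92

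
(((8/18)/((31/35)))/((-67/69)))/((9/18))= -1.03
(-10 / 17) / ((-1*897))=10 / 15249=0.00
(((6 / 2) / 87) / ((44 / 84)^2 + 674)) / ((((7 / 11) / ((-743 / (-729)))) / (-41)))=-2345651 / 698486895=-0.00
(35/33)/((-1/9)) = -105/11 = -9.55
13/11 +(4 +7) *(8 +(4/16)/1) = 4045/44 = 91.93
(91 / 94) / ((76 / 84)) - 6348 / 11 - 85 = -12986417 / 19646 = -661.02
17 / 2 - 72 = -127 / 2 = -63.50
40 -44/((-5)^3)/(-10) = 24978/625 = 39.96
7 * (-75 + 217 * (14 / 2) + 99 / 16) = 162421 / 16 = 10151.31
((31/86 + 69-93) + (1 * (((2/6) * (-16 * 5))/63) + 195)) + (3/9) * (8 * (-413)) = -15122659/16254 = -930.40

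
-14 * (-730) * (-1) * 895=-9146900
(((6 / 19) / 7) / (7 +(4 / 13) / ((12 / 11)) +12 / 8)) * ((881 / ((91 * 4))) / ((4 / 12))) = 23787 / 637735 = 0.04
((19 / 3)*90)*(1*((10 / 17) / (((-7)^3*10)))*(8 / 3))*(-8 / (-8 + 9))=2.09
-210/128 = -105/64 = -1.64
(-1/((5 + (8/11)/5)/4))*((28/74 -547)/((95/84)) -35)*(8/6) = 320658800/596847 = 537.25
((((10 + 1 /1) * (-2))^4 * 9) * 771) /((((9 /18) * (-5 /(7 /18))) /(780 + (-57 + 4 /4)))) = -183067690713.60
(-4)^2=16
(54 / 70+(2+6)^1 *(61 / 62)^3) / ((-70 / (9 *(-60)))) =472429368 / 7298795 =64.73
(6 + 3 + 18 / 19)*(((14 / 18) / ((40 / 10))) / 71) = 147 / 5396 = 0.03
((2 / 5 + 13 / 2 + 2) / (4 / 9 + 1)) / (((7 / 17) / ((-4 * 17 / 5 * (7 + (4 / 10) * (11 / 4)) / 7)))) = -18750609 / 79625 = -235.49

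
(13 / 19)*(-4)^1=-52 / 19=-2.74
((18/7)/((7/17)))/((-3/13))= -1326/49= -27.06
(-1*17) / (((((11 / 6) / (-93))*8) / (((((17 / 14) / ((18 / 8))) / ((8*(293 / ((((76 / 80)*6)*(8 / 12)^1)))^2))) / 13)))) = 3234199 / 34373939600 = 0.00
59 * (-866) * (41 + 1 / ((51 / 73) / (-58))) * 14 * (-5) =-7664610940 / 51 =-150286489.02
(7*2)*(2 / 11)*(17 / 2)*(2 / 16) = 119 / 44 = 2.70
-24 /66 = -4 /11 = -0.36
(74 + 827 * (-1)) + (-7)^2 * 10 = -263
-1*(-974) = 974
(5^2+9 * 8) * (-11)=-1067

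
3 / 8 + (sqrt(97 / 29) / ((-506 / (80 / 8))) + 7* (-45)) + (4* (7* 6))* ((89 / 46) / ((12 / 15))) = 16869 / 184 - 5* sqrt(2813) / 7337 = 91.64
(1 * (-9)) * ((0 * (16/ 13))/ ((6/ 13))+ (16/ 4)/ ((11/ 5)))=-180/ 11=-16.36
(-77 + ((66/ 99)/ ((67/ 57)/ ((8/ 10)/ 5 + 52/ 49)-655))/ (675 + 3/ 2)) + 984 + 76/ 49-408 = 168251379914321/ 336132329295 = 500.55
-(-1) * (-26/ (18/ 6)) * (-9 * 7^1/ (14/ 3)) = 117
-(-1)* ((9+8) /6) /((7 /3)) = 17 /14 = 1.21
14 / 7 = 2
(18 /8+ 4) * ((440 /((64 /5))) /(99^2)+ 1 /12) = 15475 /28512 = 0.54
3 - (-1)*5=8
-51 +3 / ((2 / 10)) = -36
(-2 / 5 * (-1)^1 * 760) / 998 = 152 / 499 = 0.30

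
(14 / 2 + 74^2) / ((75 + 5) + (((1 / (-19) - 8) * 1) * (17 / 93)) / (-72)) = 68.52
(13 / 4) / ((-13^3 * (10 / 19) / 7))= -0.02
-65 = -65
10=10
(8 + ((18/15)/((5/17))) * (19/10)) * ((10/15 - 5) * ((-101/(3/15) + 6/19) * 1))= 245449633/7125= 34449.07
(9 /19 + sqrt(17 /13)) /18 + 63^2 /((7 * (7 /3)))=sqrt(221) /234 + 9235 /38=243.09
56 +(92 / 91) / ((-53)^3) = 758677100 / 13547807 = 56.00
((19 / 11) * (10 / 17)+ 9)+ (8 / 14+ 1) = 15168 / 1309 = 11.59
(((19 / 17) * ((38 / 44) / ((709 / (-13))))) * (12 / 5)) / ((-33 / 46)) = 431756 / 7292065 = 0.06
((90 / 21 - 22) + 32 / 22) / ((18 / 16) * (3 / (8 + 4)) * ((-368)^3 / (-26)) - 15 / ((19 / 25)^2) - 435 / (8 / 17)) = -47005088 / 1555706364597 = -0.00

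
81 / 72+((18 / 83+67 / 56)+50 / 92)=164727 / 53452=3.08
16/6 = 8/3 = 2.67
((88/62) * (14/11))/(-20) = -14/155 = -0.09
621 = 621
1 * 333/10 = 333/10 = 33.30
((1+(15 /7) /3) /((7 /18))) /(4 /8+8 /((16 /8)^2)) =432 /245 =1.76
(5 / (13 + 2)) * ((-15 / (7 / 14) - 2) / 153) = -32 / 459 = -0.07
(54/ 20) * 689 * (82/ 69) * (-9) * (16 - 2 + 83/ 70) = -2432323647/ 8050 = -302152.01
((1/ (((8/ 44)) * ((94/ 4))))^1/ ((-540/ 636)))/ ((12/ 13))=-7579/ 25380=-0.30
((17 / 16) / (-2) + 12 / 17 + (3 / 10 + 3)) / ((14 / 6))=28353 / 19040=1.49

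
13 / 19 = 0.68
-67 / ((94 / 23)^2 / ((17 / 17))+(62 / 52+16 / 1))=-921518 / 466199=-1.98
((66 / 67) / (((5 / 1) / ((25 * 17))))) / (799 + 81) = 51 / 536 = 0.10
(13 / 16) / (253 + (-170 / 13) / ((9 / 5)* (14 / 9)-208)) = 86697 / 27002912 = 0.00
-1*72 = -72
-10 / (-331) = 10 / 331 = 0.03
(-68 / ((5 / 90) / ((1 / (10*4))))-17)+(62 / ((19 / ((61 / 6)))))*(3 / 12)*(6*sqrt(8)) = -238 / 5+1891*sqrt(2) / 19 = 93.15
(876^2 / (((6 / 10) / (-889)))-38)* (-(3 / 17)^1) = 3410986434 / 17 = 200646260.82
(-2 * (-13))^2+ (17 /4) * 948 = 4705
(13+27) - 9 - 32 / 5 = 123 / 5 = 24.60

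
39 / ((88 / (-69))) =-30.58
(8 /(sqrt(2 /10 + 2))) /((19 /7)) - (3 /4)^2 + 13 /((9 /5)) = 56 * sqrt(55) /209 + 959 /144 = 8.65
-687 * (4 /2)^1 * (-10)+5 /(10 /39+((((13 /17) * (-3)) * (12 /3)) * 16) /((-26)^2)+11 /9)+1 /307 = 814343788 /59251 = 13743.97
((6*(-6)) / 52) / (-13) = 9 / 169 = 0.05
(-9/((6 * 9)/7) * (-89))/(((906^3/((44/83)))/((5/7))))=4895/92587838292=0.00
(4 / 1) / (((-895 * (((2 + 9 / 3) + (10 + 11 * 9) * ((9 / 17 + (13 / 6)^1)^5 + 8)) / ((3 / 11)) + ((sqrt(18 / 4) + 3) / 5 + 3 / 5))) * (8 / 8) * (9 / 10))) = -1466435754015309333573960960 / 17762329486898200579576177728728051 + 7313966519968542781440 * sqrt(2) / 17762329486898200579576177728728051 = -0.00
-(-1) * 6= 6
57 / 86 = 0.66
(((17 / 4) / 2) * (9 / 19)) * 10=765 / 76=10.07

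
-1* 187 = -187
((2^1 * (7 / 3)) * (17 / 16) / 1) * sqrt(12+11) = 23.78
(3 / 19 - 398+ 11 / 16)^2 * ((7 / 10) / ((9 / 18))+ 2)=49561596765 / 92416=536288.05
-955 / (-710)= 191 / 142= 1.35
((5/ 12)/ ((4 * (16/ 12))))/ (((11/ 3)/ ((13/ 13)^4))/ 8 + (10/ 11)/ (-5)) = 165/ 584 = 0.28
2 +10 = 12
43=43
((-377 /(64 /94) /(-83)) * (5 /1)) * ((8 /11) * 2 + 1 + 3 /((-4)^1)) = 6644625 /116864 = 56.86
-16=-16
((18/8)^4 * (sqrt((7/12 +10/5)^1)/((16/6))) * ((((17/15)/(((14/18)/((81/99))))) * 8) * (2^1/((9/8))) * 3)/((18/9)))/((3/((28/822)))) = 111537 * sqrt(93)/241120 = 4.46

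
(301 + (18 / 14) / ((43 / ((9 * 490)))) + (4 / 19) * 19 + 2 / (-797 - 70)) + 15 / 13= 212283832 / 484653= 438.01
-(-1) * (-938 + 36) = -902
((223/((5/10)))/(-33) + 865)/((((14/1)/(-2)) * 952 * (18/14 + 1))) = -28099/502656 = -0.06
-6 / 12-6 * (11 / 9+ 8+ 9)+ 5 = -629 / 6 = -104.83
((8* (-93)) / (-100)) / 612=31 / 2550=0.01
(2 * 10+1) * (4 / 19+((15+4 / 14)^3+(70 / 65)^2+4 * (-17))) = 73603.41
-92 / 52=-23 / 13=-1.77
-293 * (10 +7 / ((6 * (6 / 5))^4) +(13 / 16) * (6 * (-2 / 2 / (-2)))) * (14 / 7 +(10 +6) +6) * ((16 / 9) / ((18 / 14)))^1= -42854822549 / 354294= -120958.36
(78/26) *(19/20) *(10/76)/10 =3/80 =0.04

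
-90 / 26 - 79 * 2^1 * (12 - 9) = -6207 / 13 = -477.46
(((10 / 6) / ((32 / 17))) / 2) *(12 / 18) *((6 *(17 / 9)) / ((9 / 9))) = 1445 / 432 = 3.34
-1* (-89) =89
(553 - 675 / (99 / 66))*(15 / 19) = 1545 / 19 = 81.32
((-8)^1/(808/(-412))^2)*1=-2.08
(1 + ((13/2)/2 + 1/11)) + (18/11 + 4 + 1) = 483/44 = 10.98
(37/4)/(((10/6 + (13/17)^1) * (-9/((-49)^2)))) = -1510229/1488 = -1014.94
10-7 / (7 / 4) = 6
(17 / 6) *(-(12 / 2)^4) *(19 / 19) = -3672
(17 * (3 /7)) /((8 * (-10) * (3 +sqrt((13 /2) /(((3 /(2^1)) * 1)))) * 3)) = -153 /7840 +17 * sqrt(39) /7840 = -0.01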